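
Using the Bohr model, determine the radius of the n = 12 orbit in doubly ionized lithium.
2.5401 nm (or 25.4005 Å)

The Bohr radius formula is:
r_n = n² a₀ / Z

where a₀ = 0.0529177 nm is the Bohr radius.

For Li²⁺ (Z = 3) at n = 12:
r_12 = 12² × 0.0529177 nm / 3
r_12 = 144 × 0.0529177 nm / 3
r_12 = 7.62015 nm / 3
r_12 = 2.5401 nm

The electron orbits at approximately 2.5401 nm from the nucleus.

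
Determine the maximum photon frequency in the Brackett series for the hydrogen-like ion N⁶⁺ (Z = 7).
1.0075e+16 Hz

The series limit corresponds to the transition from n = ∞ to n = 4.
This is the highest energy (shortest wavelength) transition in the Brackett series.

E_∞ = 0 eV
E_4 = -13.6057 × 7² / 4² = -41.6674563 eV

Energy at series limit:
ΔE = E_∞ - E_4 = 0 - (-41.6674563) = 41.6674563 eV
E = 41.6674563 eV × (1.602177 × 10⁻¹⁹ J/eV) = 6.675864e-18 J
f = E/h = 6.675864e-18 J / (6.62607 × 10⁻³⁴ J·s) = 1.0075e+16 Hz

This energy equals the ionization energy from the n = 4 state of N⁶⁺.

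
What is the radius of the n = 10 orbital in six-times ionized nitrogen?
0.7560 nm (or 7.5597 Å)

The Bohr radius formula is:
r_n = n² a₀ / Z

where a₀ = 0.0529177 nm is the Bohr radius.

For N⁶⁺ (Z = 7) at n = 10:
r_10 = 10² × 0.0529177 nm / 7
r_10 = 100 × 0.0529177 nm / 7
r_10 = 5.29177 nm / 7
r_10 = 0.7560 nm

The electron orbits at approximately 0.7560 nm from the nucleus.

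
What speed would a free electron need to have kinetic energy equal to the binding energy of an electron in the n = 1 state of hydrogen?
2.19e+06 m/s (or 0.7297% of c)

The binding energy at n = 1 for hydrogen is:
E_1 = -13.6057/1² = -13.605700 eV
|E_1| = 13.605700 eV

Convert to Joules:
KE = 13.605700 eV × (1.602177 × 10⁻¹⁹ J/eV) = 2.1799e-18 J

Using KE = ½mv²:
v = √(2·KE/m_e)
v = √(2 × 2.1799e-18 J / 9.10938 × 10⁻³¹ kg)
v = 2.19e+06 m/s

This is approximately 0.7297% the speed of light.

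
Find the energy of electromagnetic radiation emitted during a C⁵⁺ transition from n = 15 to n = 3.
52.2459 eV

The energy levels are E_n = -13.6057 Z² eV / n².

Energy at n = 15: E_15 = -13.6057 × 6² / 15² = -2.1769120 eV
Energy at n = 3: E_3 = -13.6057 × 6² / 3² = -54.4228000 eV

For emission (electron falling to lower state), the photon energy is:
E_photon = E_15 - E_3 = |-2.1769120 - (-54.4228000)|
E_photon = 52.2459 eV

This energy is carried away by the emitted photon.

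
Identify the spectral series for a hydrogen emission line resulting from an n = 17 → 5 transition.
Pfund series

The spectral series in hydrogen are named based on the final (lower) energy level:
- Lyman series: n_final = 1 (ultraviolet)
- Balmer series: n_final = 2 (visible/near-UV)
- Paschen series: n_final = 3 (infrared)
- Brackett series: n_final = 4 (infrared)
- Pfund series: n_final = 5 (far infrared)

Since this transition ends at n = 5, it belongs to the Pfund series.

For reference, this 17 → 5 line has photon energy
ΔE = 13.6057 eV × (1/5² - 1/17²) = 0.49714945329 eV,
corresponding to wavelength λ = hc/ΔE = 1239.84 eV·nm / 0.49714945329 eV = 2493.89795 nm in the far infrared region.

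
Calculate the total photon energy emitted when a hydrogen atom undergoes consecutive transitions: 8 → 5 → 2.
3.189 eV

The energy levels of hydrogen are E_n = -13.6057 / n² eV.

First transition (8 → 5):
ΔE₁ = |E_5 - E_8|
ΔE₁ = |-0.544228000 - (-0.212589063)| = 0.331639 eV

Second transition (5 → 2):
ΔE₂ = |E_2 - E_5|
ΔE₂ = |-3.401425000 - (-0.544228000)| = 2.857197 eV

Total energy released:
E_total = ΔE₁ + ΔE₂ = 0.331639 + 2.857197 = 3.189 eV

Note: This equals the direct transition 8 → 2: 3.189 eV ✓
Energy is conserved regardless of the path taken.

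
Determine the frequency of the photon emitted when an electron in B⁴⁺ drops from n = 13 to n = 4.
4.65e+15 Hz

First, find the transition energy:
E_13 = -13.6057 × 5² / 13² = -2.0126775 eV
E_4 = -13.6057 × 5² / 4² = -21.2589063 eV
|ΔE| = |E_4 - E_13| = 19.2462288 eV

Convert to Joules: E = 19.2462288 eV × (1.602177 × 10⁻¹⁹ J/eV) = 3.0836e-18 J

Using E = hf:
f = E/h = 3.0836e-18 J / (6.62607 × 10⁻³⁴ J·s)
f = 4.65e+15 Hz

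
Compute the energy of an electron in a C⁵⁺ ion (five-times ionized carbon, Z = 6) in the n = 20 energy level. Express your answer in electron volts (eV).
-1.2245 eV

The energy levels of a hydrogen-like atom are given by:
E_n = -13.6057 Z² / n² eV  (with Z = 6 for C⁵⁺)

For n = 20:
E_20 = -13.6057 × 6² / 20²
E_20 = -13.6057 × 36 / 400
E_20 = -1.2245 eV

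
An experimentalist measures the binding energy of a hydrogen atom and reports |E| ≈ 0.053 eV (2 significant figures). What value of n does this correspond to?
n = 16

The exact energy levels follow E_n = -13.6057 eV / n².

The measured value (-0.053 eV) is reported to only 2 significant figures, so we must test candidate n values and see which one matches to that precision.

Candidate energies:
  n = 14:  E = -13.6057/14² = -0.06942 eV
  n = 15:  E = -13.6057/15² = -0.06047 eV
  n = 16:  E = -13.6057/16² = -0.05315 eV  ← matches
  n = 17:  E = -13.6057/17² = -0.04708 eV
  n = 18:  E = -13.6057/18² = -0.04199 eV

Checking against the measurement of -0.053 eV (2 sig figs), only n = 16 agrees:
E_16 = -0.05315 eV, which rounds to -0.053 eV ✓

Therefore n = 16.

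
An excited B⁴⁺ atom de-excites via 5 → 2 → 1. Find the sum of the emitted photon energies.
326.537 eV

The energy levels of B⁴⁺ are E_n = -13.6057 × 5² / n² eV.

First transition (5 → 2):
ΔE₁ = |E_2 - E_5|
ΔE₁ = |-85.035625000 - (-13.605700000)| = 71.429925 eV

Second transition (2 → 1):
ΔE₂ = |E_1 - E_2|
ΔE₂ = |-340.142500000 - (-85.035625000)| = 255.106875 eV

Total energy released:
E_total = ΔE₁ + ΔE₂ = 71.429925 + 255.106875 = 326.537 eV

Note: This equals the direct transition 5 → 1: 326.537 eV ✓
Energy is conserved regardless of the path taken.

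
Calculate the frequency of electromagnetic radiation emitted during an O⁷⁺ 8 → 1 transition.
2.0726e+17 Hz

First, find the transition energy:
E_8 = -13.6057 × 8² / 8² = -13.60570 eV
E_1 = -13.6057 × 8² / 1² = -870.76480 eV
|ΔE| = |E_1 - E_8| = 857.15910 eV

Convert to Joules: E = 857.15910 eV × (1.602177 × 10⁻¹⁹ J/eV) = 1.373321e-16 J

Using E = hf:
f = E/h = 1.373321e-16 J / (6.62607 × 10⁻³⁴ J·s)
f = 2.0726e+17 Hz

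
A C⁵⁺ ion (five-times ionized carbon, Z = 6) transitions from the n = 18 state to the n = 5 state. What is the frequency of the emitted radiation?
4.37e+15 Hz

First, find the transition energy:
E_18 = -13.6057 × 6² / 18² = -1.5117444 eV
E_5 = -13.6057 × 6² / 5² = -19.5922080 eV
|ΔE| = |E_5 - E_18| = 18.0804636 eV

Convert to Joules: E = 18.0804636 eV × (1.602177 × 10⁻¹⁹ J/eV) = 2.8968e-18 J

Using E = hf:
f = E/h = 2.8968e-18 J / (6.62607 × 10⁻³⁴ J·s)
f = 4.37e+15 Hz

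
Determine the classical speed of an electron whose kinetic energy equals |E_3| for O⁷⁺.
5.8338e+06 m/s (or 1.94596% of c)

The binding energy at n = 3 for O⁷⁺ is:
E_3 = -13.6057 × 8²/3² = -96.7516444 eV
|E_3| = 96.7516444 eV

Convert to Joules:
KE = 96.7516444 eV × (1.602177 × 10⁻¹⁹ J/eV) = 1.550133e-17 J

Using KE = ½mv²:
v = √(2·KE/m_e)
v = √(2 × 1.550133e-17 J / 9.10938 × 10⁻³¹ kg)
v = 5.8338e+06 m/s

This is approximately 1.94596% the speed of light.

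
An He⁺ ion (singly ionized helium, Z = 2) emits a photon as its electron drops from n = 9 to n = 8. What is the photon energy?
0.17847 eV

The energy levels are E_n = -13.6057 Z² eV / n².

Energy at n = 9: E_9 = -13.6057 × 2² / 9² = -0.67188642 eV
Energy at n = 8: E_8 = -13.6057 × 2² / 8² = -0.85035625 eV

For emission (electron falling to lower state), the photon energy is:
E_photon = E_9 - E_8 = |-0.67188642 - (-0.85035625)|
E_photon = 0.17847 eV

This energy is carried away by the emitted photon.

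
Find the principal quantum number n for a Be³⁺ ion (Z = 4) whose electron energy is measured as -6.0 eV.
n = 6

The exact energy levels follow E_n = -13.6057 Z² / n² eV with Z = 4.

The measured value (-6.0 eV) is reported to only 2 significant figures, so we must test candidate n values and see which one matches to that precision.

Candidate energies:
  n = 4:  E = -13.6057 × 4² / 4² = -13.60570 eV
  n = 5:  E = -13.6057 × 4² / 5² = -8.70765 eV
  n = 6:  E = -13.6057 × 4² / 6² = -6.04698 eV  ← matches
  n = 7:  E = -13.6057 × 4² / 7² = -4.44268 eV
  n = 8:  E = -13.6057 × 4² / 8² = -3.40143 eV

Checking against the measurement of -6.0 eV (2 sig figs), only n = 6 agrees:
E_6 = -6.04698 eV, which rounds to -6.0 eV ✓

Therefore n = 6.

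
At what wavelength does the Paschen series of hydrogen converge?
820.139 nm

The series limit corresponds to the transition from n = ∞ to n = 3.
This is the highest energy (shortest wavelength) transition in the Paschen series.

E_∞ = 0 eV
E_3 = -13.6057 / 3² = -1.5117444 eV

Energy at series limit:
ΔE = E_∞ - E_3 = 0 - (-1.5117444) = 1.5117444 eV
λ = hc/E = 1239.84 eV·nm / 1.5117444 eV = 820.139 nm

This energy equals the ionization energy from the n = 3 state of hydrogen.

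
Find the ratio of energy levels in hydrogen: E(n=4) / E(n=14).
12.250

Using E_n = -13.6057 Z² / n² eV with Z = 1:

E_4 = -13.6057 / 4² = -13.6057 / 16 = -0.850356250 eV
E_14 = -13.6057 / 14² = -13.6057 / 196 = -0.069416837 eV

The ratio is:
E_4/E_14 = (-0.850356250) / (-0.069416837)
E_4/E_14 = (-13.6057/16) / (-13.6057/196)
E_4/E_14 = 196/16
E_4/E_14 = 12.250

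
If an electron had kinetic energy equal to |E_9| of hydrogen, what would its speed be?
2.43e+05 m/s (or 0.08108% of c)

The binding energy at n = 9 for hydrogen is:
E_9 = -13.6057/9² = -0.1679716 eV
|E_9| = 0.1679716 eV

Convert to Joules:
KE = 0.1679716 eV × (1.602177 × 10⁻¹⁹ J/eV) = 2.6912e-20 J

Using KE = ½mv²:
v = √(2·KE/m_e)
v = √(2 × 2.6912e-20 J / 9.10938 × 10⁻³¹ kg)
v = 2.43e+05 m/s

This is approximately 0.08108% the speed of light.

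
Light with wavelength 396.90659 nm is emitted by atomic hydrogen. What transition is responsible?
n = 7 → n = 2

First, find the photon energy from the wavelength (hc = 1239.84 eV·nm):
E = hc/λ = 1239.84 eV·nm / 396.90659 nm = 3.1237577 eV

The energy levels of hydrogen satisfy E_n = -13.6057 / n² eV, so an emission n_i → n_f releases
ΔE = 13.6057 × (1/n_f² − 1/n_i²) eV.

Setting ΔE equal to the photon energy:
1/n_f² − 1/n_i² = 3.1237577 / 13.6057 = 0.22959184

Since 1/n_i² must be positive, we need 1/n_f² > 0.22959184, i.e. n_f ≤ 2. For each allowed n_f, solve n_i = (1/n_f² − 0.22959184)^(−1/2) and check whether it is a whole number:
  n_f = 1: 1/n_i² = 1.00000000 − 0.22959184 = 0.77040816 → n_i = 1.139  (not an integer) ✗
  n_f = 2: 1/n_i² = 0.25000000 − 0.22959184 = 0.02040816 → n_i = 7.000  → integer, n_i = 7 ✓

Only n_f = 2 gives an integer upper level, n_i = 7.

The transition is from n = 7 to n = 2 (emission).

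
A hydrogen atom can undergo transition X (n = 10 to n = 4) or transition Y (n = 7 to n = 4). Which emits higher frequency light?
10 → 4

Calculate the energy for each transition:

Transition 10 → 4:
ΔE₁ = |E_4 - E_10| = |-13.6057/4² - (-13.6057/10²)|
ΔE₁ = |-0.85035625000 - (-0.13605700000)| = 0.71429925 eV

Transition 7 → 4:
ΔE₂ = |E_4 - E_7| = |-13.6057/4² - (-13.6057/7²)|
ΔE₂ = |-0.85035625000 - (-0.27766734694)| = 0.57268890 eV

Since 0.71429925 eV > 0.57268890 eV, the transition 10 → 4 emits the more energetic photon.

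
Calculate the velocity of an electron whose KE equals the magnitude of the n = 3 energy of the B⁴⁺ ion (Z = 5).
3.65e+06 m/s (or 1.2162% of c)

The binding energy at n = 3 for B⁴⁺ is:
E_3 = -13.6057 × 5²/3² = -37.793611 eV
|E_3| = 37.793611 eV

Convert to Joules:
KE = 37.793611 eV × (1.602177 × 10⁻¹⁹ J/eV) = 6.0552e-18 J

Using KE = ½mv²:
v = √(2·KE/m_e)
v = √(2 × 6.0552e-18 J / 9.10938 × 10⁻³¹ kg)
v = 3.65e+06 m/s

This is approximately 1.2162% the speed of light.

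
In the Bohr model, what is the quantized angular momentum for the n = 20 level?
2.1091e-33 J·s (or 20ℏ)

In the Bohr model, angular momentum is quantized:
L = nℏ

where ℏ = h/(2π) = 1.054572e-34 J·s

For n = 20:
L = 20 × 1.054572e-34 J·s
L = 2.1091e-33 J·s

This can also be written as L = 20ℏ.
The angular momentum is an integer multiple of the reduced Planck constant.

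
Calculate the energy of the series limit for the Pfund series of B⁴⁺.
13.60570 eV

The series limit corresponds to the transition from n = ∞ to n = 5.
This is the highest energy (shortest wavelength) transition in the Pfund series.

E_∞ = 0 eV
E_5 = -13.6057 × 5² / 5² = -13.60570 eV

Energy at series limit:
ΔE = E_∞ - E_5 = 0 - (-13.60570) = 13.60570 eV

This energy equals the ionization energy from the n = 5 state of B⁴⁺.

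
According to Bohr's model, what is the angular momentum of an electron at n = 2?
2.109e-34 J·s (or 2ℏ)

In the Bohr model, angular momentum is quantized:
L = nℏ

where ℏ = h/(2π) = 1.05457e-34 J·s

For n = 2:
L = 2 × 1.05457e-34 J·s
L = 2.109e-34 J·s

This can also be written as L = 2ℏ.
The angular momentum is an integer multiple of the reduced Planck constant.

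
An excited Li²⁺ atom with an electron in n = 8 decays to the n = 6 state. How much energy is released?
1.488 eV

The energy levels are E_n = -13.6057 Z² eV / n².

Energy at n = 8: E_8 = -13.6057 × 3² / 8² = -1.913302 eV
Energy at n = 6: E_6 = -13.6057 × 3² / 6² = -3.401425 eV

For emission (electron falling to lower state), the photon energy is:
E_photon = E_8 - E_6 = |-1.913302 - (-3.401425)|
E_photon = 1.488 eV

This energy is carried away by the emitted photon.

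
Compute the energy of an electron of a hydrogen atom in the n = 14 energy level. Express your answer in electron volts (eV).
-0.06942 eV

The energy levels of a hydrogen-like atom are given by:
E_n = -13.6057 eV / n²

For n = 14:
E_14 = -13.6057 eV / 14²
E_14 = -13.6057 eV / 196
E_14 = -0.06942 eV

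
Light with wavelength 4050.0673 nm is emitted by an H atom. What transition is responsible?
n = 5 → n = 4

First, find the photon energy from the wavelength (hc = 1239.84 eV·nm):
E = hc/λ = 1239.84 eV·nm / 4050.0673 nm = 0.30612825 eV

The energy levels of hydrogen satisfy E_n = -13.6057 / n² eV, so an emission n_i → n_f releases
ΔE = 13.6057 × (1/n_f² − 1/n_i²) eV.

Setting ΔE equal to the photon energy:
1/n_f² − 1/n_i² = 0.30612825 / 13.6057 = 0.022500000

Since 1/n_i² must be positive, we need 1/n_f² > 0.022500000, i.e. n_f ≤ 6. For each allowed n_f, solve n_i = (1/n_f² − 0.022500000)^(−1/2) and check whether it is a whole number:
  n_f = 1: 1/n_i² = 1.000000000 − 0.022500000 = 0.977500000 → n_i = 1.011  (not an integer) ✗
  n_f = 2: 1/n_i² = 0.250000000 − 0.022500000 = 0.227500000 → n_i = 2.097  (not an integer) ✗
  n_f = 3: 1/n_i² = 0.111111111 − 0.022500000 = 0.088611111 → n_i = 3.359  (not an integer) ✗
  n_f = 4: 1/n_i² = 0.062500000 − 0.022500000 = 0.040000000 → n_i = 5.000  → integer, n_i = 5 ✓
  n_f = 5: 1/n_i² = 0.040000000 − 0.022500000 = 0.017500000 → n_i = 7.559  (not an integer) ✗
  n_f = 6: 1/n_i² = 0.027777778 − 0.022500000 = 0.005277778 → n_i = 13.765  (not an integer) ✗

Only n_f = 4 gives an integer upper level, n_i = 5.

The transition is from n = 5 to n = 4 (emission).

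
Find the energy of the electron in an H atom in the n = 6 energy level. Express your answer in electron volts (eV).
-0.37794 eV

The energy levels of a hydrogen-like atom are given by:
E_n = -13.6057 eV / n²

For n = 6:
E_6 = -13.6057 eV / 6²
E_6 = -13.6057 eV / 36
E_6 = -0.37794 eV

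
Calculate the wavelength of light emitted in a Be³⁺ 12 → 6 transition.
273.37954 nm

First, find the transition energy using E_n = -13.6057 Z² / n² eV:
E_12 = -13.6057 × 4² / 12² = -1.511744444 eV
E_6 = -13.6057 × 4² / 6² = -6.046977778 eV

Photon energy: |ΔE| = |E_6 - E_12| = 4.535233334 eV

Convert to wavelength using E = hc/λ with hc = 1239.84 eV·nm:
λ = hc/E = 1239.84 eV·nm / 4.535233334 eV
λ = 273.37954 nm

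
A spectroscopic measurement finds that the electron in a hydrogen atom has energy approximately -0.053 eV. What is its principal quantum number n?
n = 16

The exact energy levels follow E_n = -13.6057 eV / n².

The measured value (-0.053 eV) is reported to only 2 significant figures, so we must test candidate n values and see which one matches to that precision.

Candidate energies:
  n = 14:  E = -13.6057/14² = -0.06942 eV
  n = 15:  E = -13.6057/15² = -0.06047 eV
  n = 16:  E = -13.6057/16² = -0.05315 eV  ← matches
  n = 17:  E = -13.6057/17² = -0.04708 eV
  n = 18:  E = -13.6057/18² = -0.04199 eV

Checking against the measurement of -0.053 eV (2 sig figs), only n = 16 agrees:
E_16 = -0.05315 eV, which rounds to -0.053 eV ✓

Therefore n = 16.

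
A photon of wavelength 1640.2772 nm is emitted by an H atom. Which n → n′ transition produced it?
n = 12 → n = 4

First, find the photon energy from the wavelength (hc = 1239.84 eV·nm):
E = hc/λ = 1239.84 eV·nm / 1640.2772 nm = 0.75587224 eV

The energy levels of hydrogen satisfy E_n = -13.6057 / n² eV, so an emission n_i → n_f releases
ΔE = 13.6057 × (1/n_f² − 1/n_i²) eV.

Setting ΔE equal to the photon energy:
1/n_f² − 1/n_i² = 0.75587224 / 13.6057 = 0.055555557

Since 1/n_i² must be positive, we need 1/n_f² > 0.055555557, i.e. n_f ≤ 4. For each allowed n_f, solve n_i = (1/n_f² − 0.055555557)^(−1/2) and check whether it is a whole number:
  n_f = 1: 1/n_i² = 1.000000000 − 0.055555557 = 0.944444443 → n_i = 1.029  (not an integer) ✗
  n_f = 2: 1/n_i² = 0.250000000 − 0.055555557 = 0.194444443 → n_i = 2.268  (not an integer) ✗
  n_f = 3: 1/n_i² = 0.111111111 − 0.055555557 = 0.055555554 → n_i = 4.243  (not an integer) ✗
  n_f = 4: 1/n_i² = 0.062500000 − 0.055555557 = 0.006944443 → n_i = 12.000  → integer, n_i = 12 ✓

Only n_f = 4 gives an integer upper level, n_i = 12.

The transition is from n = 12 to n = 4 (emission).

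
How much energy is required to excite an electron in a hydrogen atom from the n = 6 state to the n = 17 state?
0.33 eV

The energy levels of a hydrogen-like atom are E_n = -13.6057 eV / n².

Energy at n = 6: E_6 = -13.6057 / 6² = -0.37794 eV
Energy at n = 17: E_17 = -13.6057 / 17² = -0.04708 eV

The excitation energy is the difference:
ΔE = E_17 - E_6
ΔE = -0.04708 - (-0.37794)
ΔE = 0.33 eV

Since this is positive, energy must be absorbed (photon absorption).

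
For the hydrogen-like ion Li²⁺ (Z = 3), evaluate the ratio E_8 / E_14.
3.0625

Using E_n = -13.6057 Z² / n² eV with Z = 3:

E_8 = -13.6057 × 3² / 8² = -122.4513 / 64 = -1.91330156 eV
E_14 = -13.6057 × 3² / 14² = -122.4513 / 196 = -0.62475153 eV

The ratio is:
E_8/E_14 = (-1.91330156) / (-0.62475153)
E_8/E_14 = (-122.4513/64) / (-122.4513/196)
E_8/E_14 = 196/64
E_8/E_14 = 3.0625
(Note: the Z² factors cancel in the ratio.)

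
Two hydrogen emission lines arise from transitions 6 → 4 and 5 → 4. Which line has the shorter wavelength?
6 → 4

Calculate the energy for each transition:

Transition 6 → 4:
ΔE₁ = |E_4 - E_6| = |-13.6057/4² - (-13.6057/6²)|
ΔE₁ = |-0.85035625000 - (-0.37793611111)| = 0.47242014 eV

Transition 5 → 4:
ΔE₂ = |E_4 - E_5| = |-13.6057/4² - (-13.6057/5²)|
ΔE₂ = |-0.85035625000 - (-0.54422800000)| = 0.30612825 eV

Since 0.47242014 eV > 0.30612825 eV, the transition 6 → 4 emits the more energetic photon.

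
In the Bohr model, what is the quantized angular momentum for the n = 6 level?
6.32743e-34 J·s (or 6ℏ)

In the Bohr model, angular momentum is quantized:
L = nℏ

where ℏ = h/(2π) = 1.0545718e-34 J·s

For n = 6:
L = 6 × 1.0545718e-34 J·s
L = 6.32743e-34 J·s

This can also be written as L = 6ℏ.
The angular momentum is an integer multiple of the reduced Planck constant.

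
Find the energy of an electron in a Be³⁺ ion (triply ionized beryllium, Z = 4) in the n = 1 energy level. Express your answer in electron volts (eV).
-217.691 eV

The energy levels of a hydrogen-like atom are given by:
E_n = -13.6057 Z² / n² eV  (with Z = 4 for Be³⁺)

For n = 1:
E_1 = -13.6057 × 4² / 1²
E_1 = -13.6057 × 16 / 1
E_1 = -217.691 eV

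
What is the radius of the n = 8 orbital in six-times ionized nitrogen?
0.483819 nm (or 4.838192 Å)

The Bohr radius formula is:
r_n = n² a₀ / Z

where a₀ = 0.052917721 nm is the Bohr radius.

For N⁶⁺ (Z = 7) at n = 8:
r_8 = 8² × 0.052917721 nm / 7
r_8 = 64 × 0.052917721 nm / 7
r_8 = 3.3867341 nm / 7
r_8 = 0.483819 nm

The electron orbits at approximately 0.483819 nm from the nucleus.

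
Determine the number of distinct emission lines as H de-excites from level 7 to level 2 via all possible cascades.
15

The electron can occupy levels n = 2, 3, ..., 7 during de-excitation — that is m = 7 - 2 + 1 = 6 distinct levels.

The number of distinct spectral lines equals the number of ways to choose 2 of these m levels (each pair gives one possible emission transition):

Number of lines = m(m-1)/2 = 6×5/2 = 15

These correspond to all possible transitions between the 6 levels:
7 → 6, 7 → 5, 7 → 4, 7 → 3, 7 → 2, 6 → 5, 6 → 4, 6 → 3...

Each transition produces a photon with a unique energy (and thus wavelength). This count does not depend on Z.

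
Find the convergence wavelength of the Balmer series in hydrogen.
364.506053 nm

The series limit corresponds to the transition from n = ∞ to n = 2.
This is the highest energy (shortest wavelength) transition in the Balmer series.

E_∞ = 0 eV
E_2 = -13.6057 / 2² = -3.4014250000 eV

Energy at series limit:
ΔE = E_∞ - E_2 = 0 - (-3.4014250000) = 3.4014250000 eV
λ = hc/E = 1239.84 eV·nm / 3.4014250000 eV = 364.506053 nm

This energy equals the ionization energy from the n = 2 state of hydrogen.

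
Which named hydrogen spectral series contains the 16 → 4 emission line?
Brackett series

The spectral series in hydrogen are named based on the final (lower) energy level:
- Lyman series: n_final = 1 (ultraviolet)
- Balmer series: n_final = 2 (visible/near-UV)
- Paschen series: n_final = 3 (infrared)
- Brackett series: n_final = 4 (infrared)
- Pfund series: n_final = 5 (far infrared)

Since this transition ends at n = 4, it belongs to the Brackett series.

For reference, this 16 → 4 line has photon energy
ΔE = 13.6057 eV × (1/4² - 1/16²) = 0.79720898438 eV,
corresponding to wavelength λ = hc/ΔE = 1239.84 eV·nm / 0.79720898438 eV = 1555.22582 nm in the infrared region.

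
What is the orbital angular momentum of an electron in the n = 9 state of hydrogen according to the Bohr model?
9.49e-34 J·s (or 9ℏ)

In the Bohr model, angular momentum is quantized:
L = nℏ

where ℏ = h/(2π) = 1.0546e-34 J·s

For n = 9:
L = 9 × 1.0546e-34 J·s
L = 9.49e-34 J·s

This can also be written as L = 9ℏ.
The angular momentum is an integer multiple of the reduced Planck constant.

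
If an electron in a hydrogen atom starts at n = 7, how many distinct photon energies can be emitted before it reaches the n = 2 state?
15

The electron can occupy levels n = 2, 3, ..., 7 during de-excitation — that is m = 7 - 2 + 1 = 6 distinct levels.

The number of distinct spectral lines equals the number of ways to choose 2 of these m levels (each pair gives one possible emission transition):

Number of lines = m(m-1)/2 = 6×5/2 = 15

These correspond to all possible transitions between the 6 levels:
7 → 6, 7 → 5, 7 → 4, 7 → 3, 7 → 2, 6 → 5, 6 → 4, 6 → 3...

Each transition produces a photon with a unique energy (and thus wavelength). This count does not depend on Z.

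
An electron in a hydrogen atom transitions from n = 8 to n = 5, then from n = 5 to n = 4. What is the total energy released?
0.64 eV

The energy levels of hydrogen are E_n = -13.6057 / n² eV.

First transition (8 → 5):
ΔE₁ = |E_5 - E_8|
ΔE₁ = |-0.54422800 - (-0.21258906)| = 0.33164 eV

Second transition (5 → 4):
ΔE₂ = |E_4 - E_5|
ΔE₂ = |-0.85035625 - (-0.54422800)| = 0.30613 eV

Total energy released:
E_total = ΔE₁ + ΔE₂ = 0.33164 + 0.30613 = 0.64 eV

Note: This equals the direct transition 8 → 4: 0.64 eV ✓
Energy is conserved regardless of the path taken.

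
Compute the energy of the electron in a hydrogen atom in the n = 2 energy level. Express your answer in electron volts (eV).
-3.40 eV

The energy levels of a hydrogen-like atom are given by:
E_n = -13.6057 eV / n²

For n = 2:
E_2 = -13.6057 eV / 2²
E_2 = -13.6057 eV / 4
E_2 = -3.40 eV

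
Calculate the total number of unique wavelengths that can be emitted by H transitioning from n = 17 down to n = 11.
21

The electron can occupy levels n = 11, 12, ..., 17 during de-excitation — that is m = 17 - 11 + 1 = 7 distinct levels.

The number of distinct spectral lines equals the number of ways to choose 2 of these m levels (each pair gives one possible emission transition):

Number of lines = m(m-1)/2 = 7×6/2 = 21

These correspond to all possible transitions between the 7 levels:
17 → 16, 17 → 15, 17 → 14, 17 → 13, 17 → 12, 17 → 11, 16 → 15, 16 → 14...

Each transition produces a photon with a unique energy (and thus wavelength). This count does not depend on Z.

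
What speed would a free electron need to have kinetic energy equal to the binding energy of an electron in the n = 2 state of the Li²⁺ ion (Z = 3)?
3.2815e+06 m/s (or 1.09% of c)

The binding energy at n = 2 for Li²⁺ is:
E_2 = -13.6057 × 3²/2² = -30.612825 eV
|E_2| = 30.612825 eV

Convert to Joules:
KE = 30.612825 eV × (1.602177 × 10⁻¹⁹ J/eV) = 4.904716e-18 J

Using KE = ½mv²:
v = √(2·KE/m_e)
v = √(2 × 4.904716e-18 J / 9.10938 × 10⁻³¹ kg)
v = 3.2815e+06 m/s

This is approximately 1.09% the speed of light.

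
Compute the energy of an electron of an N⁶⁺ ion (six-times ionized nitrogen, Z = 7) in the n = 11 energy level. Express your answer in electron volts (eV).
-5.509746 eV

The energy levels of a hydrogen-like atom are given by:
E_n = -13.6057 Z² / n² eV  (with Z = 7 for N⁶⁺)

For n = 11:
E_11 = -13.6057 × 7² / 11²
E_11 = -13.6057 × 49 / 121
E_11 = -5.509746 eV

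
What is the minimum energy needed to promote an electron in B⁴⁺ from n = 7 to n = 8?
1.627 eV

The energy levels of a hydrogen-like atom are E_n = -13.6057 Z² eV / n².

Energy at n = 7: E_7 = -13.6057 × 5² / 7² = -6.941684 eV
Energy at n = 8: E_8 = -13.6057 × 5² / 8² = -5.314727 eV

The excitation energy is the difference:
ΔE = E_8 - E_7
ΔE = -5.314727 - (-6.941684)
ΔE = 1.627 eV

Since this is positive, energy must be absorbed (photon absorption).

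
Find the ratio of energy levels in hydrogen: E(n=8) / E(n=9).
1.265625

Using E_n = -13.6057 Z² / n² eV with Z = 1:

E_8 = -13.6057 / 8² = -13.6057 / 64 = -0.212589062500 eV
E_9 = -13.6057 / 9² = -13.6057 / 81 = -0.167971604938 eV

The ratio is:
E_8/E_9 = (-0.212589062500) / (-0.167971604938)
E_8/E_9 = (-13.6057/64) / (-13.6057/81)
E_8/E_9 = 81/64
E_8/E_9 = 1.265625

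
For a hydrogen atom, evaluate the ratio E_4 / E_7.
3.0625

Using E_n = -13.6057 Z² / n² eV with Z = 1:

E_4 = -13.6057 / 4² = -13.6057 / 16 = -0.85035625 eV
E_7 = -13.6057 / 7² = -13.6057 / 49 = -0.27766735 eV

The ratio is:
E_4/E_7 = (-0.85035625) / (-0.27766735)
E_4/E_7 = (-13.6057/16) / (-13.6057/49)
E_4/E_7 = 49/16
E_4/E_7 = 3.0625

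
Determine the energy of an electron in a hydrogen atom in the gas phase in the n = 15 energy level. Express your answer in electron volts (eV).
-0.0605 eV

The energy levels of a hydrogen-like atom are given by:
E_n = -13.6057 eV / n²

For n = 15:
E_15 = -13.6057 eV / 15²
E_15 = -13.6057 eV / 225
E_15 = -0.0605 eV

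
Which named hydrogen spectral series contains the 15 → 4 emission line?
Brackett series

The spectral series in hydrogen are named based on the final (lower) energy level:
- Lyman series: n_final = 1 (ultraviolet)
- Balmer series: n_final = 2 (visible/near-UV)
- Paschen series: n_final = 3 (infrared)
- Brackett series: n_final = 4 (infrared)
- Pfund series: n_final = 5 (far infrared)

Since this transition ends at n = 4, it belongs to the Brackett series.

For reference, this 15 → 4 line has photon energy
ΔE = 13.6057 eV × (1/4² - 1/15²) = 0.78988647222 eV,
corresponding to wavelength λ = hc/ΔE = 1239.84 eV·nm / 0.78988647222 eV = 1569.64329 nm in the infrared region.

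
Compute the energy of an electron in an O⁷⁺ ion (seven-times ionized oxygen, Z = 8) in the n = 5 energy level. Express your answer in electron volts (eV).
-34.83 eV

The energy levels of a hydrogen-like atom are given by:
E_n = -13.6057 Z² / n² eV  (with Z = 8 for O⁷⁺)

For n = 5:
E_5 = -13.6057 × 8² / 5²
E_5 = -13.6057 × 64 / 25
E_5 = -34.83 eV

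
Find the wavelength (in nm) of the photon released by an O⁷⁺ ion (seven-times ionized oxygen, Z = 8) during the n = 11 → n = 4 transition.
26.25311 nm

First, find the transition energy using E_n = -13.6057 Z² / n² eV:
E_11 = -13.6057 × 8² / 11² = -7.1964033 eV
E_4 = -13.6057 × 8² / 4² = -54.4228000 eV

Photon energy: |ΔE| = |E_4 - E_11| = 47.2263967 eV

Convert to wavelength using E = hc/λ with hc = 1239.84 eV·nm:
λ = hc/E = 1239.84 eV·nm / 47.2263967 eV
λ = 26.25311 nm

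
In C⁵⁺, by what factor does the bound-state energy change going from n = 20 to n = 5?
16.000000

Using E_n = -13.6057 Z² / n² eV with Z = 6:

E_5 = -13.6057 × 6² / 5² = -489.8052 / 25 = -19.592208000000 eV
E_20 = -13.6057 × 6² / 20² = -489.8052 / 400 = -1.224513000000 eV

The ratio is:
E_5/E_20 = (-19.592208000000) / (-1.224513000000)
E_5/E_20 = (-489.8052/25) / (-489.8052/400)
E_5/E_20 = 400/25
E_5/E_20 = 16.000000
(Note: the Z² factors cancel in the ratio.)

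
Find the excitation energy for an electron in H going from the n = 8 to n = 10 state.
0.0765 eV

The energy levels of a hydrogen-like atom are E_n = -13.6057 eV / n².

Energy at n = 8: E_8 = -13.6057 / 8² = -0.2125891 eV
Energy at n = 10: E_10 = -13.6057 / 10² = -0.1360570 eV

The excitation energy is the difference:
ΔE = E_10 - E_8
ΔE = -0.1360570 - (-0.2125891)
ΔE = 0.0765 eV

Since this is positive, energy must be absorbed (photon absorption).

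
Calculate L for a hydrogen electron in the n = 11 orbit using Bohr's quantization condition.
1.1600e-33 J·s (or 11ℏ)

In the Bohr model, angular momentum is quantized:
L = nℏ

where ℏ = h/(2π) = 1.054572e-34 J·s

For n = 11:
L = 11 × 1.054572e-34 J·s
L = 1.1600e-33 J·s

This can also be written as L = 11ℏ.
The angular momentum is an integer multiple of the reduced Planck constant.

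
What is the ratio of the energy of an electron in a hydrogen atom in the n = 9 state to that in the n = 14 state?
2.4198

Using E_n = -13.6057 Z² / n² eV with Z = 1:

E_9 = -13.6057 / 9² = -13.6057 / 81 = -0.1679716049 eV
E_14 = -13.6057 / 14² = -13.6057 / 196 = -0.0694168367 eV

The ratio is:
E_9/E_14 = (-0.1679716049) / (-0.0694168367)
E_9/E_14 = (-13.6057/81) / (-13.6057/196)
E_9/E_14 = 196/81
E_9/E_14 = 2.4198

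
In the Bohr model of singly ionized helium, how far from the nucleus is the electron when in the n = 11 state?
3.20152 nm (or 32.01522 Å)

The Bohr radius formula is:
r_n = n² a₀ / Z

where a₀ = 0.05291772 nm is the Bohr radius.

For He⁺ (Z = 2) at n = 11:
r_11 = 11² × 0.05291772 nm / 2
r_11 = 121 × 0.05291772 nm / 2
r_11 = 6.403044 nm / 2
r_11 = 3.20152 nm

The electron orbits at approximately 3.20152 nm from the nucleus.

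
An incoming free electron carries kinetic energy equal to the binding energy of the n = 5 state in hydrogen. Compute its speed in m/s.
4.3754e+05 m/s (or 0.14595% of c)

The binding energy at n = 5 for hydrogen is:
E_5 = -13.6057/5² = -0.54422800 eV
|E_5| = 0.54422800 eV

Convert to Joules:
KE = 0.54422800 eV × (1.602177 × 10⁻¹⁹ J/eV) = 8.719496e-20 J

Using KE = ½mv²:
v = √(2·KE/m_e)
v = √(2 × 8.719496e-20 J / 9.10938 × 10⁻³¹ kg)
v = 4.3754e+05 m/s

This is approximately 0.14595% the speed of light.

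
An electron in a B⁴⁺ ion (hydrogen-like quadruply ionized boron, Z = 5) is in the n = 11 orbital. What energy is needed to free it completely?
2.811 eV

The ionization energy is the energy needed to remove the electron completely (n → ∞).

For a hydrogen-like ion with Z = 5, E_n = -13.6057 Z² / n² eV.

At n = 11: E_11 = -13.6057 × 5² / 11² = -2.811095 eV
At n = ∞: E_∞ = 0 eV

Ionization energy = E_∞ - E_11 = 0 - (-2.811095) = 2.811095 eV
Ionization energy ≈ 2.811 eV

This is also called the binding energy of the electron in state n = 11.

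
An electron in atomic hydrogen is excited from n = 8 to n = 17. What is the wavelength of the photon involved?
7491.004 nm

First, find the transition energy using E_n = -13.6057 / n² eV:
E_8 = -13.6057 / 8² = -0.212589063 eV
E_17 = -13.6057 / 17² = -0.047078547 eV

Photon energy: |ΔE| = |E_17 - E_8| = 0.165510516 eV

Convert to wavelength using E = hc/λ with hc = 1239.84 eV·nm:
λ = hc/E = 1239.84 eV·nm / 0.165510516 eV
λ = 7491.004 nm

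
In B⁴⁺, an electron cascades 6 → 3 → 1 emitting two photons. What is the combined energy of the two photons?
330.6941 eV

The energy levels of B⁴⁺ are E_n = -13.6057 × 5² / n² eV.

First transition (6 → 3):
ΔE₁ = |E_3 - E_6|
ΔE₁ = |-37.7936111111 - (-9.4484027778)| = 28.3452083 eV

Second transition (3 → 1):
ΔE₂ = |E_1 - E_3|
ΔE₂ = |-340.1425000000 - (-37.7936111111)| = 302.3488889 eV

Total energy released:
E_total = ΔE₁ + ΔE₂ = 28.3452083 + 302.3488889 = 330.6941 eV

Note: This equals the direct transition 6 → 1: 330.6941 eV ✓
Energy is conserved regardless of the path taken.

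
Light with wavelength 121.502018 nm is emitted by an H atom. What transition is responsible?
n = 2 → n = 1

First, find the photon energy from the wavelength (hc = 1239.84 eV·nm):
E = hc/λ = 1239.84 eV·nm / 121.502018 nm = 10.204275 eV

The energy levels of hydrogen satisfy E_n = -13.6057 / n² eV, so an emission n_i → n_f releases
ΔE = 13.6057 × (1/n_f² − 1/n_i²) eV.

Setting ΔE equal to the photon energy:
1/n_f² − 1/n_i² = 10.204275 / 13.6057 = 0.75000000

Since 1/n_i² must be positive, we need 1/n_f² > 0.75000000, i.e. n_f ≤ 1. For each allowed n_f, solve n_i = (1/n_f² − 0.75000000)^(−1/2) and check whether it is a whole number:
  n_f = 1: 1/n_i² = 1.00000000 − 0.75000000 = 0.25000000 → n_i = 2.000  → integer, n_i = 2 ✓

Only n_f = 1 gives an integer upper level, n_i = 2.

The transition is from n = 2 to n = 1 (emission).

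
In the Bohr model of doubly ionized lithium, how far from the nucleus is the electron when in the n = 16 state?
4.515646 nm (or 45.156455 Å)

The Bohr radius formula is:
r_n = n² a₀ / Z

where a₀ = 0.052917721 nm is the Bohr radius.

For Li²⁺ (Z = 3) at n = 16:
r_16 = 16² × 0.052917721 nm / 3
r_16 = 256 × 0.052917721 nm / 3
r_16 = 13.5469366 nm / 3
r_16 = 4.515646 nm

The electron orbits at approximately 4.515646 nm from the nucleus.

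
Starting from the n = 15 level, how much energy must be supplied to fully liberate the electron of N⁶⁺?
2.9630 eV

The ionization energy is the energy needed to remove the electron completely (n → ∞).

For a hydrogen-like ion with Z = 7, E_n = -13.6057 Z² / n² eV.

At n = 15: E_15 = -13.6057 × 7² / 15² = -2.9630191 eV
At n = ∞: E_∞ = 0 eV

Ionization energy = E_∞ - E_15 = 0 - (-2.9630191) = 2.9630191 eV
Ionization energy ≈ 2.9630 eV

This is also called the binding energy of the electron in state n = 15.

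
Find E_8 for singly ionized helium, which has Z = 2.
-0.85036 eV

For hydrogen-like ions, the energy levels scale with Z²:
E_n = -13.6057 Z² / n² eV

For He⁺ (Z = 2) at n = 8:
E_8 = -13.6057 × 2² / 8²
E_8 = -13.6057 × 4 / 64
E_8 = -54.4228 / 64
E_8 = -0.85036 eV

The energy is 4 times more negative than hydrogen at the same n due to the stronger nuclear charge.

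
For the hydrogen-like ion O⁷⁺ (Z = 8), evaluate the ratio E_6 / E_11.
3.36111

Using E_n = -13.6057 Z² / n² eV with Z = 8:

E_6 = -13.6057 × 8² / 6² = -870.7648 / 36 = -24.18791111111 eV
E_11 = -13.6057 × 8² / 11² = -870.7648 / 121 = -7.19640330579 eV

The ratio is:
E_6/E_11 = (-24.18791111111) / (-7.19640330579)
E_6/E_11 = (-870.7648/36) / (-870.7648/121)
E_6/E_11 = 121/36
E_6/E_11 = 3.36111
(Note: the Z² factors cancel in the ratio.)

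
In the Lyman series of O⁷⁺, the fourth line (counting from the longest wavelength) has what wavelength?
1.4832 nm

The lines of a series are numbered from the longest wavelength (smallest ΔE) outward; the fourth line is the transition from n = n_f + 4 to n_f.
The Lyman series has all transitions ending at n_f = 1.

For O⁷⁺ (Z = 8), the fourth line (δ-line) is the jump from n = 5 to n = 1:
E_5 = -13.6057 × 8² / 5² = -34.830592 eV
E_1 = -13.6057 × 8² / 1² = -870.764800 eV
ΔE = E_5 - E_1 = 835.934208 eV

λ = hc/E = 1239.84 eV·nm / 835.934208 eV
λ = 1.4832 nm

This is the δ-line of the Lyman series in O⁷⁺.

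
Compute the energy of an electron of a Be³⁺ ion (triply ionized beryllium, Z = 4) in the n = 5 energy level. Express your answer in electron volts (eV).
-8.7076 eV

The energy levels of a hydrogen-like atom are given by:
E_n = -13.6057 Z² / n² eV  (with Z = 4 for Be³⁺)

For n = 5:
E_5 = -13.6057 × 4² / 5²
E_5 = -13.6057 × 16 / 25
E_5 = -8.7076 eV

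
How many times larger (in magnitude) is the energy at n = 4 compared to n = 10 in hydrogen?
6.25000

Using E_n = -13.6057 Z² / n² eV with Z = 1:

E_4 = -13.6057 / 4² = -13.6057 / 16 = -0.85035625000 eV
E_10 = -13.6057 / 10² = -13.6057 / 100 = -0.13605700000 eV

The ratio is:
E_4/E_10 = (-0.85035625000) / (-0.13605700000)
E_4/E_10 = (-13.6057/16) / (-13.6057/100)
E_4/E_10 = 100/16
E_4/E_10 = 6.25000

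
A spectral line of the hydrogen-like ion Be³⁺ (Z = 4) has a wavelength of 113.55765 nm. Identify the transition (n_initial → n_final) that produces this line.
n = 9 → n = 4

First, find the photon energy from the wavelength (hc = 1239.84 eV·nm):
E = hc/λ = 1239.84 eV·nm / 113.55765 nm = 10.918155 eV

The energy levels of Be³⁺ satisfy E_n = -13.6057 × 4² / n² eV, so an emission n_i → n_f releases
ΔE = 13.6057 × 4² × (1/n_f² − 1/n_i²) eV.

Setting ΔE equal to the photon energy:
1/n_f² − 1/n_i² = 10.918155 / (13.6057 × 4²) = 0.050154324

Since 1/n_i² must be positive, we need 1/n_f² > 0.050154324, i.e. n_f ≤ 4. For each allowed n_f, solve n_i = (1/n_f² − 0.050154324)^(−1/2) and check whether it is a whole number:
  n_f = 1: 1/n_i² = 1.000000000 − 0.050154324 = 0.949845676 → n_i = 1.026  (not an integer) ✗
  n_f = 2: 1/n_i² = 0.250000000 − 0.050154324 = 0.199845676 → n_i = 2.237  (not an integer) ✗
  n_f = 3: 1/n_i² = 0.111111111 − 0.050154324 = 0.060956787 → n_i = 4.050  (not an integer) ✗
  n_f = 4: 1/n_i² = 0.062500000 − 0.050154324 = 0.012345676 → n_i = 9.000  → integer, n_i = 9 ✓

Only n_f = 4 gives an integer upper level, n_i = 9.

The transition is from n = 9 to n = 4 (emission).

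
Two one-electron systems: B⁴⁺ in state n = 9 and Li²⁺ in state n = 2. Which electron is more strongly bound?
Li²⁺ at n = 2 (E = -30.61283 eV)

Using E_n = -13.6057 Z² / n² eV:

B⁴⁺ (Z = 5) at n = 9:
E = -13.6057 × 5² / 9² = -13.6057 × 25 / 81 = -4.19929012 eV

Li²⁺ (Z = 3) at n = 2:
E = -13.6057 × 3² / 2² = -13.6057 × 9 / 4 = -30.61282500 eV

Since -30.61282500 eV < -4.19929012 eV,
Li²⁺ at n = 2 is more tightly bound (requires more energy to ionize).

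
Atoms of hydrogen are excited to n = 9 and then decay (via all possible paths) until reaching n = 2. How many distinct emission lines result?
28

The electron can occupy levels n = 2, 3, ..., 9 during de-excitation — that is m = 9 - 2 + 1 = 8 distinct levels.

The number of distinct spectral lines equals the number of ways to choose 2 of these m levels (each pair gives one possible emission transition):

Number of lines = m(m-1)/2 = 8×7/2 = 28

These correspond to all possible transitions between the 8 levels:
9 → 8, 9 → 7, 9 → 6, 9 → 5, 9 → 4, 9 → 3, 9 → 2, 8 → 7...

Each transition produces a photon with a unique energy (and thus wavelength). This count does not depend on Z.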